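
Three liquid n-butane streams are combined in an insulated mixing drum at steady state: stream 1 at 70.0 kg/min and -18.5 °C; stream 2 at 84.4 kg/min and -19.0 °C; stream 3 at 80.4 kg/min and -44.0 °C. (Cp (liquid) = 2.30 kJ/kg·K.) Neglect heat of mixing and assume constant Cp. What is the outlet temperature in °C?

Energy balance with Q = 0: Σ ṁᵢCp,ᵢ(T_out − Tᵢ) = 0
T_out = Σ ṁᵢCp,ᵢTᵢ / Σ ṁᵢCp,ᵢ
      = -14803 / 540.04 = -27.411 °C

T_out = -27.4 °C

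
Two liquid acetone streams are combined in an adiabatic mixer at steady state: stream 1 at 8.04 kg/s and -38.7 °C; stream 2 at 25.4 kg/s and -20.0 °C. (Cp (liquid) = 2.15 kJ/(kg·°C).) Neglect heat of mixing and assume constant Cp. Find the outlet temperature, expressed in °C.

T_out = -24.5 °C

No heat crosses the boundary, so H_out = H_in.
T_out = Σ ṁᵢCp,ᵢTᵢ / Σ ṁᵢCp,ᵢ
      = -1761.2 / 71.896 = -24.496 °C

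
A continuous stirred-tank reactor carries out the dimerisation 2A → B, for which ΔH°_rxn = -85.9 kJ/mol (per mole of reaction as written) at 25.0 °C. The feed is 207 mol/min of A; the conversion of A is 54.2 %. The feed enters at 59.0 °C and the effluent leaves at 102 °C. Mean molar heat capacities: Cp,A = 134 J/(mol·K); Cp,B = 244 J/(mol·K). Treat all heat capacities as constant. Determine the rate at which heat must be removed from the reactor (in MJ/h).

Extent of reaction ξ = 0.542 × 207 / 2 = 56.097 mol/min
Reaction term: ξ·ΔH°_rxn = 56.097 × -85.9 = -4818.7 kJ/min
Sensible, feed 59.0→25 °C: -943.09 kJ/min
Outlet flows (mol/min): A 94.806, B 56.097
Sensible, products 25→102 °C: 2032.2 kJ/min
Q = ΔH = -3729.7 kJ/min = -62.161 kW
Heat removed = 223.78 MJ/h

Q_out = 224 MJ/h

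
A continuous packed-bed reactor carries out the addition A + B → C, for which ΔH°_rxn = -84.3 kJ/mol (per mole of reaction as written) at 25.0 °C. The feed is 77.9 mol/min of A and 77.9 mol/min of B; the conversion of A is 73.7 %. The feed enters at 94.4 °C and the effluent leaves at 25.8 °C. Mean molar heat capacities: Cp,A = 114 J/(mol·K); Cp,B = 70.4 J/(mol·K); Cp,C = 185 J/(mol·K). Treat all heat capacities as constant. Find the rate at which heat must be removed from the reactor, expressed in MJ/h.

Q_out = 350 MJ/h

Extent of reaction ξ = 0.737 × 77.9 = 57.412 mol/min
Reaction term: ξ·ΔH°_rxn = 57.412 × -84.3 = -4839.9 kJ/min
Sensible, feed 94.4→25 °C: -996.91 kJ/min
Outlet flows (mol/min): A 20.488, B 20.488, C 57.412
Sensible, products 25→25.8 °C: 11.519 kJ/min
Q = ΔH = -5825.3 kJ/min = -97.088 kW
Heat removed = 349.52 MJ/h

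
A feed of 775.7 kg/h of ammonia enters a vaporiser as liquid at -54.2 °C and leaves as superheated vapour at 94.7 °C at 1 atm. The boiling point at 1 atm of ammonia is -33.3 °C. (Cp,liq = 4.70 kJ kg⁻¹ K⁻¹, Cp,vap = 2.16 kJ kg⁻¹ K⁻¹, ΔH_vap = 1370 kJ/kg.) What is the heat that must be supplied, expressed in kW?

liquid -54.2→-33.3 °C: 98.23 kJ/kg
vaporisation at -33.3 °C: 1370 kJ/kg
vapour -33.3→94.7 °C: 276.48 kJ/kg
Δh = 98.23 + 1370 + 276.48 = 1744.7 kJ/kg
Q = ṁ·Δh = 775.7 kg/h × 1744.7 kJ/kg = 1.3534e+06 kJ/h
|Q| = 375.94 kW

Q = 376 kW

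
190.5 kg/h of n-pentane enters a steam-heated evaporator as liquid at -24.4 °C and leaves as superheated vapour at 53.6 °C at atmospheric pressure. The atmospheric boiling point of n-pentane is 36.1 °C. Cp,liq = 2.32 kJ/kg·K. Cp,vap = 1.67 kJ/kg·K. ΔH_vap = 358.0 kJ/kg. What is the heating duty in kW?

Q = 27.9 kW

liquid -24.4→36.1 °C: 140.36 kJ/kg
vaporisation at 36.1 °C: 358 kJ/kg
vapour 36.1→53.6 °C: 29.225 kJ/kg
Δh = 140.36 + 358 + 29.225 = 527.59 kJ/kg
Q = ṁ·Δh = 190.5 kg/h × 527.59 kJ/kg = 100500 kJ/h
|Q| = 27.918 kW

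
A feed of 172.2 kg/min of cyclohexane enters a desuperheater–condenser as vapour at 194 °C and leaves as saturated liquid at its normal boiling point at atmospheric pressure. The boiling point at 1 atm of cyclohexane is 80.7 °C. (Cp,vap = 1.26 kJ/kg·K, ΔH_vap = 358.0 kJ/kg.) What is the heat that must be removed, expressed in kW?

vapour 194→80.7 °C: -142.76 kJ/kg
condensation at 80.7 °C: -358 kJ/kg
Δh = -142.76 + -358 = -500.76 kJ/kg
Q = ṁ·Δh = 172.2 kg/min × -500.76 kJ/kg = -86231 kJ/min
|Q| = 1437.2 kW

Q_c = 1440 kW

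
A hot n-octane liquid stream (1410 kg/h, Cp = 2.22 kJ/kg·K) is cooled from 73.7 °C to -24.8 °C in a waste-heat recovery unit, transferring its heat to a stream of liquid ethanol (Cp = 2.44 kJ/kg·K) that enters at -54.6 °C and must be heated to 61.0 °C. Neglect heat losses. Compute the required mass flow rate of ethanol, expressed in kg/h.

Heat released by hot stream: Q = 1410 × 2.22 × (73.7 − -24.8) = 308320 kJ/h
Energy balance on cold side (adiabatic exchanger): Q = ṁ_c·Cp_c·(T_c,out − T_c,in)
ṁ_c = 308320 / [2.44 × (61.0 − -54.6)] = 1093.1 kg/h

ṁ_c = 1090 kg/h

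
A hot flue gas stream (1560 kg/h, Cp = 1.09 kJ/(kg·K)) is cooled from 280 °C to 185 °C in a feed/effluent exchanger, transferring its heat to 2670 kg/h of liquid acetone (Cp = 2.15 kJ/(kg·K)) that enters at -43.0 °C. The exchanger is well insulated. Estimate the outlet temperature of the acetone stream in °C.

Heat released by hot stream: Q = 1560 × 1.09 × (280 − 185) = 161540 kJ/h
Energy balance on cold side (adiabatic exchanger): Q = ṁ_c·Cp_c·(T_c,out − T_c,in)
T_c,out = -43.0 + 161540/(2670 × 2.15) = -14.86 °C

T_c,out = -14.9 °C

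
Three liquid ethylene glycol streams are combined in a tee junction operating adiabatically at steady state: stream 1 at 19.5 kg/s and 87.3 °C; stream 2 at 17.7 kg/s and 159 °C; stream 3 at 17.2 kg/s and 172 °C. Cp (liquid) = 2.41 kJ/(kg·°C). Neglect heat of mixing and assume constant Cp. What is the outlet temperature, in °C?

Energy balance with Q = 0: Σ ṁᵢCp,ᵢ(T_out − Tᵢ) = 0
T_out = Σ ṁᵢCp,ᵢTᵢ / Σ ṁᵢCp,ᵢ
      = 18015 / 131.1 = 137.41 °C

T_out = 137 °C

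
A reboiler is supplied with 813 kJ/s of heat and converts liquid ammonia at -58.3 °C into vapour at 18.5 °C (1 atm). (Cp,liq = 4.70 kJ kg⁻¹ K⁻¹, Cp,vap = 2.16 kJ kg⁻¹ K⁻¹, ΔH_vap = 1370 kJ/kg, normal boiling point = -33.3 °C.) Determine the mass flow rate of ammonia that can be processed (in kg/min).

ṁ = 30.5 kg/min

Δh = 4.70×(-33.3−-58.3) + 1370 + 2.16×(18.5−-33.3) = 1599.4 kJ/kg
Q = 813 kJ/s = 813 kJ/s = 48780 kJ/min
ṁ = Q/Δh = 48780 / 1599.4 = 30.499 kg/min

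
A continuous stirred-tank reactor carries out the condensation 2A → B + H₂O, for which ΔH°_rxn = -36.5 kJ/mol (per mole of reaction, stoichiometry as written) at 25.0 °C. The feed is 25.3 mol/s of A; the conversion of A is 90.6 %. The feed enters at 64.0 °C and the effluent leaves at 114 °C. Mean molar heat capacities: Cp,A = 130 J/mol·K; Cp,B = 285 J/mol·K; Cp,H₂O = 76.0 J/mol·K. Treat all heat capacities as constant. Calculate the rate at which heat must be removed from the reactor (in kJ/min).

Extent of reaction ξ = 0.906 × 25.3 / 2 = 11.461 mol/s
Reaction term: ξ·ΔH°_rxn = 11.461 × -36.5 = -418.32 kJ/s
Sensible, feed 64.0→25 °C: -128.27 kJ/s
Outlet flows (mol/s): A 2.3782, B 11.461, H₂O 11.461
Sensible, products 25→114 °C: 395.74 kJ/s
Q = ΔH = -150.85 kJ/s = -150.85 kW
Heat removed = 9051 kJ/min

Q_out = 9050 kJ/min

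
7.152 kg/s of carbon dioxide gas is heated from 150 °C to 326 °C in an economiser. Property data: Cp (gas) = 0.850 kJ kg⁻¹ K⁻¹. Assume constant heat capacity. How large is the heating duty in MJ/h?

Q = ṁ·Cp·ΔT = 7.152 × 0.850 × (326 − 150) = 1069.9 kJ/s
Heating duty = 3851.8 MJ/h

Q = 3850 MJ/h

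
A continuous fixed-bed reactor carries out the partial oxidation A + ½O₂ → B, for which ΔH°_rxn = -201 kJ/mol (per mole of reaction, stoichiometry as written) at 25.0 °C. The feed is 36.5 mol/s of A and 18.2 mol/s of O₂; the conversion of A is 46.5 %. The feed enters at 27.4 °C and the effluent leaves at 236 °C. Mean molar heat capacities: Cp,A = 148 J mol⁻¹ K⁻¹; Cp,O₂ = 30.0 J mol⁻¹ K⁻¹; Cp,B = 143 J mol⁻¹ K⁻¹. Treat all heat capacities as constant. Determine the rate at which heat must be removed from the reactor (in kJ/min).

Extent of reaction ξ = 0.465 × 36.5 = 16.973 mol/s
Reaction term: ξ·ΔH°_rxn = 16.973 × -201 = -3411.5 kJ/s
Sensible, feed 27.4→25 °C: -14.275 kJ/s
Outlet flows (mol/s): A 19.527, O₂ 9.7137, B 16.973
Sensible, products 25→236 °C: 1183.4 kJ/s
Q = ΔH = -2242.3 kJ/s = -2242.3 kW
Heat removed = 134540 kJ/min

Q_out = 135000 kJ/min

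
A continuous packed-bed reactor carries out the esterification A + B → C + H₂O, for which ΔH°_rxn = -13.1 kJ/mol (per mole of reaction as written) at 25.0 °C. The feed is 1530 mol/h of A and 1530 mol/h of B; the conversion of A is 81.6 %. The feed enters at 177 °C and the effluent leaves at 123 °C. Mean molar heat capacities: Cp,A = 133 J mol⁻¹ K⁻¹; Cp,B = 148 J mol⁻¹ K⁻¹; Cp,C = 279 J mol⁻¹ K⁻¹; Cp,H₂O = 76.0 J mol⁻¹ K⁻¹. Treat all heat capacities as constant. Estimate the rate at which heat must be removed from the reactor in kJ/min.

Q_out = 509 kJ/min

Extent of reaction ξ = 0.816 × 1530 = 1248.5 mol/h
Reaction term: ξ·ΔH°_rxn = 1248.5 × -13.1 = -16355 kJ/h
Sensible, feed 177→25 °C: -65349 kJ/h
Outlet flows (mol/h): A 281.52, B 281.52, C 1248.5, H₂O 1248.5
Sensible, products 25→123 °C: 51187 kJ/h
Q = ΔH = -30517 kJ/h = -8.477 kW
Heat removed = 508.62 kJ/min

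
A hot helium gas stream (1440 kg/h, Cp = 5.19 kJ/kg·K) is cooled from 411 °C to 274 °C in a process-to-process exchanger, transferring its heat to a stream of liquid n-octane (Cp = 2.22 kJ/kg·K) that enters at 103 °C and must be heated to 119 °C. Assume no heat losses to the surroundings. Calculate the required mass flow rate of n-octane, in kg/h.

ṁ_c = 28800 kg/h

Heat released by hot stream: Q = 1440 × 5.19 × (411 − 274) = 1.0239e+06 kJ/h
Energy balance on cold side (adiabatic exchanger): Q = ṁ_c·Cp_c·(T_c,out − T_c,in)
ṁ_c = 1.0239e+06 / [2.22 × (119 − 103)] = 28826 kg/h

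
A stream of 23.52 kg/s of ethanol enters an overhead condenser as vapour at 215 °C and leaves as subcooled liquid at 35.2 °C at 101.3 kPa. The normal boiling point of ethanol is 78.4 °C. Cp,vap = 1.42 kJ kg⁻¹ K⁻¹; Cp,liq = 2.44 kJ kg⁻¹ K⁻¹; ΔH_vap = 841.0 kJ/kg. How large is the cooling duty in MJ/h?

vapour 215→78.4 °C: -193.97 kJ/kg
condensation at 78.4 °C: -841 kJ/kg
liquid 78.4→35.2 °C: -105.41 kJ/kg
Δh = -193.97 + -841 + -105.41 = -1140.4 kJ/kg
Q = ṁ·Δh = 23.52 kg/s × -1140.4 kJ/kg = -26822 kJ/s
|Q| = 26822 kW = 96558 MJ/h

Q_c = 96600 MJ/h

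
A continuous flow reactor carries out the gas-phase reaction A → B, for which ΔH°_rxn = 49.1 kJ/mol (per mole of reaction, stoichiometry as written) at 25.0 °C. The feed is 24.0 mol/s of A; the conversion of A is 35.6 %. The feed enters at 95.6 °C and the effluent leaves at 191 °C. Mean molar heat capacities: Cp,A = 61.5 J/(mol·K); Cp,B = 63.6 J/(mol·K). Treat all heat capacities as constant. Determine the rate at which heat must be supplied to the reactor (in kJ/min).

Q_in = 33800 kJ/min

Extent of reaction ξ = 0.356 × 24.0 = 8.544 mol/s
Reaction term: ξ·ΔH°_rxn = 8.544 × 49.1 = 419.51 kJ/s
Sensible, feed 95.6→25 °C: -104.21 kJ/s
Outlet flows (mol/s): A 15.456, B 8.544
Sensible, products 25→191 °C: 247.99 kJ/s
Q = ΔH = 563.3 kJ/s = 563.3 kW
Heat supplied = 33798 kJ/min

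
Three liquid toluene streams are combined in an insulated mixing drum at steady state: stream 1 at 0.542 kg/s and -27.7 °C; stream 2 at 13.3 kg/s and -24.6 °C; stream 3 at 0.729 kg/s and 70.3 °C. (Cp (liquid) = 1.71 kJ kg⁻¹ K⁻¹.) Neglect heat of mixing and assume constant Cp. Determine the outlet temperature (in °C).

T_out = -20.0 °C

No heat crosses the boundary, so H_out = H_in.
T_out = Σ ṁᵢCp,ᵢTᵢ / Σ ṁᵢCp,ᵢ
      = -497.52 / 24.916 = -19.967 °C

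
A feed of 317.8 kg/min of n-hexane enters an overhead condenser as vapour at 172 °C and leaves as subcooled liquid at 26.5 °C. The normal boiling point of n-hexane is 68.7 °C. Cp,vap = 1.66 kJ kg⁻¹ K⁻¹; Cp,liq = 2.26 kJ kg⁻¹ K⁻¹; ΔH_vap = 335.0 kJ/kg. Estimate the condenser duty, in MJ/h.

vapour 172→68.7 °C: -171.48 kJ/kg
condensation at 68.7 °C: -335 kJ/kg
liquid 68.7→26.5 °C: -95.372 kJ/kg
Δh = -171.48 + -335 + -95.372 = -601.85 kJ/kg
Q = ṁ·Δh = 317.8 kg/min × -601.85 kJ/kg = -191270 kJ/min
|Q| = 3187.8 kW = 11476 MJ/h

Q_c = 11500 MJ/h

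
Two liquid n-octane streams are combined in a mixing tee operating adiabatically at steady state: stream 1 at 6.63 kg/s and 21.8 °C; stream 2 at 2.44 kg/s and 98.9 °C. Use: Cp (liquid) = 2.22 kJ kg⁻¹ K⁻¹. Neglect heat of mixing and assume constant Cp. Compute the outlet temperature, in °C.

T_out = 42.5 °C

Energy balance with Q = 0: Σ ṁᵢCp,ᵢ(T_out − Tᵢ) = 0
Σ ṁᵢCp,ᵢTᵢ = 6.63×2.22×21.8 + 2.44×2.22×98.9 = 856.59
Σ ṁᵢCp,ᵢ = 6.63×2.22 + 2.44×2.22 = 20.135
T_out = 856.59 / 20.135 = 42.541 °C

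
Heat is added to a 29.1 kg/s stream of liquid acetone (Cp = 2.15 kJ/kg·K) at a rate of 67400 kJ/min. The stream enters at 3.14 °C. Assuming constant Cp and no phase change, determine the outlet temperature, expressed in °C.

Q = 67400 kJ/min = 1123.3 kJ/s
ΔT = Q/(ṁ·Cp) = 1123.3/(29.1×2.15) = 17.955 K
T_out = 3.14 + 17.955 = 21.095 °C

T_out = 21.1 °C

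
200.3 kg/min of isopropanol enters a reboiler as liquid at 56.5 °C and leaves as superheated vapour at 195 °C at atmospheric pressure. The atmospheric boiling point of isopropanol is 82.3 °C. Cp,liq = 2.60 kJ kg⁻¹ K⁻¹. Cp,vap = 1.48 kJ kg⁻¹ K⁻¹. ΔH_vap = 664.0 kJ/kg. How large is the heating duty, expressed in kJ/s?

liquid 56.5→82.3 °C: 67.08 kJ/kg
vaporisation at 82.3 °C: 664 kJ/kg
vapour 82.3→195 °C: 166.8 kJ/kg
Δh = 67.08 + 664 + 166.8 = 897.88 kJ/kg
Q = ṁ·Δh = 200.3 kg/min × 897.88 kJ/kg = 179840 kJ/min
|Q| = 2997.4 kW

Q = 3000 kJ/s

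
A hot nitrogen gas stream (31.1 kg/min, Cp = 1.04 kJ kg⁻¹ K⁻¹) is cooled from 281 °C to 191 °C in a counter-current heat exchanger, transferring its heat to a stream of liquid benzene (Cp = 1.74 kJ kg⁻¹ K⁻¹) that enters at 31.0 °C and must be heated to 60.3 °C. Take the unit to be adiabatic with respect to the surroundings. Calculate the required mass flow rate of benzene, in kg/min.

ṁ_c = 57.1 kg/min

Heat released by hot stream: Q = 31.1 × 1.04 × (281 − 191) = 2911 kJ/min
Energy balance on cold side (adiabatic exchanger): Q = ṁ_c·Cp_c·(T_c,out − T_c,in)
ṁ_c = 2911 / [1.74 × (60.3 − 31.0)] = 57.098 kg/min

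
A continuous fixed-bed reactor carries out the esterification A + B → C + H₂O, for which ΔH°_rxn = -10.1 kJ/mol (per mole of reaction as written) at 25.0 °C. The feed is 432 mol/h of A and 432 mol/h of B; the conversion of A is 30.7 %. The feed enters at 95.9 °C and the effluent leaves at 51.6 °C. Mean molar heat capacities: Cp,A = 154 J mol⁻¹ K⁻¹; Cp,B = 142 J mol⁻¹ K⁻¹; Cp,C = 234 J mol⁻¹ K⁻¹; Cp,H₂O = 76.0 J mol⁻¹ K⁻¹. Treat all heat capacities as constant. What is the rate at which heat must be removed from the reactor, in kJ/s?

Extent of reaction ξ = 0.307 × 432 = 132.62 mol/h
Reaction term: ξ·ΔH°_rxn = 132.62 × -10.1 = -1339.5 kJ/h
Sensible, feed 95.9→25 °C: -9066.1 kJ/h
Outlet flows (mol/h): A 299.38, B 299.38, C 132.62, H₂O 132.62
Sensible, products 25→51.6 °C: 3450.8 kJ/h
Q = ΔH = -6954.8 kJ/h = -1.9319 kW
Heat removed = 1.9319 kJ/s

Q_out = 1.93 kJ/s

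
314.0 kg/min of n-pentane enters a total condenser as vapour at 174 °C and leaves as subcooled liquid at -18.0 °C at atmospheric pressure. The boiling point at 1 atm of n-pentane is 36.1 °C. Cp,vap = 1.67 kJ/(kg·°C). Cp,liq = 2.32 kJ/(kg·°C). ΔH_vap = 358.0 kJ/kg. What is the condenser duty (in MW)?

vapour 174→36.1 °C: -230.29 kJ/kg
condensation at 36.1 °C: -358 kJ/kg
liquid 36.1→-18.0 °C: -125.51 kJ/kg
Δh = -230.29 + -358 + -125.51 = -713.81 kJ/kg
Q = ṁ·Δh = 314.0 kg/min × -713.81 kJ/kg = -224130 kJ/min
|Q| = 3735.6 kW = 3.7356 MW

Q_c = 3.74 MW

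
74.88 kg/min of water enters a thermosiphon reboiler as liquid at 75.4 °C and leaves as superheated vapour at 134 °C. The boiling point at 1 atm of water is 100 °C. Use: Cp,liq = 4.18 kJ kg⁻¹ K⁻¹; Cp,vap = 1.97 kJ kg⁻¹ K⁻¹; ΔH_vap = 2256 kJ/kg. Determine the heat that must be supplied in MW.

liquid 75.4→100 °C: 102.83 kJ/kg
vaporisation at 100 °C: 2256 kJ/kg
vapour 100→134 °C: 66.98 kJ/kg
Δh = 102.83 + 2256 + 66.98 = 2425.8 kJ/kg
Q = ṁ·Δh = 74.88 kg/min × 2425.8 kJ/kg = 181640 kJ/min
|Q| = 3027.4 kW = 3.0274 MW

Q = 3.03 MW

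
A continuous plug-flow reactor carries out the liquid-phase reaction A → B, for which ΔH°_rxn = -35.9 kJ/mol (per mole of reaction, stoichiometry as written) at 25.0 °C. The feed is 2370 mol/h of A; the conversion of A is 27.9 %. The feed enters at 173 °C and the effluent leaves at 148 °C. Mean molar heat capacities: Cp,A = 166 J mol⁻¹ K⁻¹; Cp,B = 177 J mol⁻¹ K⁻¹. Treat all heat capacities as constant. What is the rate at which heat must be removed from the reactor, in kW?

Extent of reaction ξ = 0.279 × 2370 = 661.23 mol/h
Reaction term: ξ·ΔH°_rxn = 661.23 × -35.9 = -23738 kJ/h
Sensible, feed 173→25 °C: -58226 kJ/h
Outlet flows (mol/h): A 1708.8, B 661.23
Sensible, products 25→148 °C: 49285 kJ/h
Q = ΔH = -32679 kJ/h = -9.0775 kW
Heat removed = 9.0775 kW

Q_out = 9.08 kW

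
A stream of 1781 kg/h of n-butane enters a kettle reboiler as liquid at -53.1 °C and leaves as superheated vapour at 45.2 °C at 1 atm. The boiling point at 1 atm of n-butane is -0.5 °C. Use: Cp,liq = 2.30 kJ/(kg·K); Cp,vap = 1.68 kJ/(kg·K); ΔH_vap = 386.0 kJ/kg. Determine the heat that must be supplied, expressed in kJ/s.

liquid -53.1→-0.5 °C: 120.98 kJ/kg
vaporisation at -0.5 °C: 386 kJ/kg
vapour -0.5→45.2 °C: 76.776 kJ/kg
Δh = 120.98 + 386 + 76.776 = 583.76 kJ/kg
Q = ṁ·Δh = 1781 kg/h × 583.76 kJ/kg = 1.0397e+06 kJ/h
|Q| = 288.8 kW

Q = 289 kJ/s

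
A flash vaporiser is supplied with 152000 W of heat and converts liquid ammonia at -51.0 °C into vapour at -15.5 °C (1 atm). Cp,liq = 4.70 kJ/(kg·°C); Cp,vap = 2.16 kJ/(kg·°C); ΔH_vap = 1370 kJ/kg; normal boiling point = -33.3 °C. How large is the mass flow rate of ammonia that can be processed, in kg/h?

ṁ = 367 kg/h

Δh = 4.70×(-33.3−-51.0) + 1370 + 2.16×(-15.5−-33.3) = 1491.6 kJ/kg
Q = 152000 W = 152 kJ/s = 547200 kJ/h
ṁ = Q/Δh = 547200 / 1491.6 = 366.85 kg/h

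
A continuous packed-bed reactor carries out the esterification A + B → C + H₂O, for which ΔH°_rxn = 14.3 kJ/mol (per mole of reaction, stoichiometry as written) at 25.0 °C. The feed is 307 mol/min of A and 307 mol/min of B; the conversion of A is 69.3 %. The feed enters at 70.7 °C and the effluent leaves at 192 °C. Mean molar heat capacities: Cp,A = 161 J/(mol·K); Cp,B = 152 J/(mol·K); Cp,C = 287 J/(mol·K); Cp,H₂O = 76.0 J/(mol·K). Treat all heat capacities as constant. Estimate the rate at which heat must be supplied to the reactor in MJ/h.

Q_in = 988 MJ/h

Extent of reaction ξ = 0.693 × 307 = 212.75 mol/min
Reaction term: ξ·ΔH°_rxn = 212.75 × 14.3 = 3042.3 kJ/min
Sensible, feed 70.7→25 °C: -4391.4 kJ/min
Outlet flows (mol/min): A 94.249, B 94.249, C 212.75, H₂O 212.75
Sensible, products 25→192 °C: 17824 kJ/min
Q = ΔH = 16475 kJ/min = 274.58 kW
Heat supplied = 988.48 MJ/h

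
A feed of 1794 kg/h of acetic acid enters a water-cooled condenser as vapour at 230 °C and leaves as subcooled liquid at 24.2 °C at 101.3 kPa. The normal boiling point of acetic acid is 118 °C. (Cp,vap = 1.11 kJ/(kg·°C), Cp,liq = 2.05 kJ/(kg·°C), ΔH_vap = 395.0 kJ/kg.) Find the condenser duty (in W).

Q_c = 355000 W

vapour 230→118 °C: -124.32 kJ/kg
condensation at 118 °C: -395 kJ/kg
liquid 118→24.2 °C: -192.29 kJ/kg
Δh = -124.32 + -395 + -192.29 = -711.61 kJ/kg
Q = ṁ·Δh = 1794 kg/h × -711.61 kJ/kg = -1.2766e+06 kJ/h
|Q| = 354.62 kW = 354620 W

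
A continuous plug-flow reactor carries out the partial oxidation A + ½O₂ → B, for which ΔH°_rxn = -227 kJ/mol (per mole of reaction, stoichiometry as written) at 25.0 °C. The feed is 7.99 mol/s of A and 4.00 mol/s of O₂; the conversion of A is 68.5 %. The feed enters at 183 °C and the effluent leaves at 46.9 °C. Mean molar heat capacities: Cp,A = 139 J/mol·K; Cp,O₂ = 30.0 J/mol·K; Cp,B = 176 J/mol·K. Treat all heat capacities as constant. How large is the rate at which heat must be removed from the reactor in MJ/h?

Extent of reaction ξ = 0.685 × 7.99 = 5.4732 mol/s
Reaction term: ξ·ΔH°_rxn = 5.4732 × -227 = -1242.4 kJ/s
Sensible, feed 183→25 °C: -194.44 kJ/s
Outlet flows (mol/s): A 2.5168, O₂ 1.2634, B 5.4732
Sensible, products 25→46.9 °C: 29.587 kJ/s
Q = ΔH = -1407.3 kJ/s = -1407.3 kW
Heat removed = 5066.1 MJ/h

Q_out = 5070 MJ/h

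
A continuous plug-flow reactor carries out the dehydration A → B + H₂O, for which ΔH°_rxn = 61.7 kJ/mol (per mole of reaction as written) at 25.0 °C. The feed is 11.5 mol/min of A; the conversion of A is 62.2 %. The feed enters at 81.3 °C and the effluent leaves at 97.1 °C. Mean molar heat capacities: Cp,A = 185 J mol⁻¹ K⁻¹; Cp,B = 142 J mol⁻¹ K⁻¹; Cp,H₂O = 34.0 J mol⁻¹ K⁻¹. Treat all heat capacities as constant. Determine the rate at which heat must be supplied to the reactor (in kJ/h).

Extent of reaction ξ = 0.622 × 11.5 = 7.153 mol/min
Reaction term: ξ·ΔH°_rxn = 7.153 × 61.7 = 441.34 kJ/min
Sensible, feed 81.3→25 °C: -119.78 kJ/min
Outlet flows (mol/min): A 4.347, B 7.153, H₂O 7.153
Sensible, products 25→97.1 °C: 148.75 kJ/min
Q = ΔH = 470.31 kJ/min = 7.8386 kW
Heat supplied = 28219 kJ/h

Q_in = 28200 kJ/h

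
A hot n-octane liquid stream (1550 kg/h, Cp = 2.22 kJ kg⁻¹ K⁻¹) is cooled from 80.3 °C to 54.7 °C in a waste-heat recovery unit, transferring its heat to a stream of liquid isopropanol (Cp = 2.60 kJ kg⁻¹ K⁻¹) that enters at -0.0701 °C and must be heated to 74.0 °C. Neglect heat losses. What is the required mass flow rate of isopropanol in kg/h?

Heat released by hot stream: Q = 1550 × 2.22 × (80.3 − 54.7) = 88090 kJ/h
Energy balance on cold side (adiabatic exchanger): Q = ṁ_c·Cp_c·(T_c,out − T_c,in)
ṁ_c = 88090 / [2.60 × (74.0 − -0.0701)] = 457.41 kg/h

ṁ_c = 457 kg/h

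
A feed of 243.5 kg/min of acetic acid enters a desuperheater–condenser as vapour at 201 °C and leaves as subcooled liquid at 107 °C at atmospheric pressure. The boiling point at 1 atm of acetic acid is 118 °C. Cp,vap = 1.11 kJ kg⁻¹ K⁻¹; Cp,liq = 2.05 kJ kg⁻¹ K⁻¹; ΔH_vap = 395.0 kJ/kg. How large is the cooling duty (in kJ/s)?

Q_c = 2070 kJ/s

vapour 201→118 °C: -92.13 kJ/kg
condensation at 118 °C: -395 kJ/kg
liquid 118→107 °C: -22.55 kJ/kg
Δh = -92.13 + -395 + -22.55 = -509.68 kJ/kg
Q = ṁ·Δh = 243.5 kg/min × -509.68 kJ/kg = -124110 kJ/min
|Q| = 2068.5 kW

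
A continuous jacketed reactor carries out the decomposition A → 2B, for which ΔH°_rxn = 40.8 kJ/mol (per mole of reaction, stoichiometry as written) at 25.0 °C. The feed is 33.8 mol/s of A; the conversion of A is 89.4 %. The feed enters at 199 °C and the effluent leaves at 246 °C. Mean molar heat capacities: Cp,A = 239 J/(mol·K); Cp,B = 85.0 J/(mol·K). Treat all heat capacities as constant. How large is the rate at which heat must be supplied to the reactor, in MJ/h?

Q_in = 4150 MJ/h

Extent of reaction ξ = 0.894 × 33.8 = 30.217 mol/s
Reaction term: ξ·ΔH°_rxn = 30.217 × 40.8 = 1232.9 kJ/s
Sensible, feed 199→25 °C: -1405.6 kJ/s
Outlet flows (mol/s): A 3.5828, B 60.434
Sensible, products 25→246 °C: 1324.5 kJ/s
Q = ΔH = 1151.8 kJ/s = 1151.8 kW
Heat supplied = 4146.3 MJ/h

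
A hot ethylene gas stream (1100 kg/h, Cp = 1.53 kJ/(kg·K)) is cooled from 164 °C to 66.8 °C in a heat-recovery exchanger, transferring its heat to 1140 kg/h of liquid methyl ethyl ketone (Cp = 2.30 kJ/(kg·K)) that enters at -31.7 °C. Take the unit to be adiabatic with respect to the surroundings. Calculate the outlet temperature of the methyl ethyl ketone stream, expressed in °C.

T_c,out = 30.7 °C

Heat released by hot stream: Q = 1100 × 1.53 × (164 − 66.8) = 163590 kJ/h
Energy balance on cold side (adiabatic exchanger): Q = ṁ_c·Cp_c·(T_c,out − T_c,in)
T_c,out = -31.7 + 163590/(1140 × 2.30) = 30.69 °C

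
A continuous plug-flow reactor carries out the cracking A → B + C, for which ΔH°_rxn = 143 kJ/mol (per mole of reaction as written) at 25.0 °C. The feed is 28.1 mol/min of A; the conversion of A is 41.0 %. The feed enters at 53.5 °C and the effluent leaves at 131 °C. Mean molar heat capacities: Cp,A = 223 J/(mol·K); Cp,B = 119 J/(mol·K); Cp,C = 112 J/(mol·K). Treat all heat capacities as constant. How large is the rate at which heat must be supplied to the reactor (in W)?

Extent of reaction ξ = 0.410 × 28.1 = 11.521 mol/min
Reaction term: ξ·ΔH°_rxn = 11.521 × 143 = 1647.5 kJ/min
Sensible, feed 53.5→25 °C: -178.59 kJ/min
Outlet flows (mol/min): A 16.579, B 11.521, C 11.521
Sensible, products 25→131 °C: 674 kJ/min
Q = ΔH = 2142.9 kJ/min = 35.715 kW
Heat supplied = 35715 W

Q_in = 35700 W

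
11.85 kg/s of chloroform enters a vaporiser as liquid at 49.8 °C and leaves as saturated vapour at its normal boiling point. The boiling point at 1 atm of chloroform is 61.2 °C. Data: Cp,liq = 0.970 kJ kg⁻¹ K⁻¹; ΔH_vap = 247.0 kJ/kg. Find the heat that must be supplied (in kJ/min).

Q = 183000 kJ/min

liquid 49.8→61.2 °C: 11.058 kJ/kg
vaporisation at 61.2 °C: 247 kJ/kg
Δh = 11.058 + 247 = 258.06 kJ/kg
Q = ṁ·Δh = 11.85 kg/s × 258.06 kJ/kg = 3058 kJ/s
|Q| = 3058 kW = 183480 kJ/min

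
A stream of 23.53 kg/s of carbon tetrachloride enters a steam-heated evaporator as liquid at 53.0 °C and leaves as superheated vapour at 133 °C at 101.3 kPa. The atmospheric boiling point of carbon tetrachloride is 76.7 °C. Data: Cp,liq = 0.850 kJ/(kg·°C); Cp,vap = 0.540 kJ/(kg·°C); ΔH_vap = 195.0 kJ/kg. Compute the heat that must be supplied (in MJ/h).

Q = 20800 MJ/h

liquid 53.0→76.7 °C: 20.145 kJ/kg
vaporisation at 76.7 °C: 195 kJ/kg
vapour 76.7→133 °C: 30.402 kJ/kg
Δh = 20.145 + 195 + 30.402 = 245.55 kJ/kg
Q = ṁ·Δh = 23.53 kg/s × 245.55 kJ/kg = 5777.7 kJ/s
|Q| = 5777.7 kW = 20800 MJ/h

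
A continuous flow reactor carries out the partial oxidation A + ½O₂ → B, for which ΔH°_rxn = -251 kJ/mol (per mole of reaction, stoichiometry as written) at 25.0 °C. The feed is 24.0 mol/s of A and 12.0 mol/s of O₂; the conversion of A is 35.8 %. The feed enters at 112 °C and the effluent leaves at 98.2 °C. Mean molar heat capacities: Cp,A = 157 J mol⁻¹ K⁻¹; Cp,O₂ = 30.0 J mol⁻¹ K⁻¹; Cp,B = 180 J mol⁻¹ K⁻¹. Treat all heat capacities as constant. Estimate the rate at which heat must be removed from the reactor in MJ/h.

Q_out = 7950 MJ/h

Extent of reaction ξ = 0.358 × 24.0 = 8.592 mol/s
Reaction term: ξ·ΔH°_rxn = 8.592 × -251 = -2156.6 kJ/s
Sensible, feed 112→25 °C: -359.14 kJ/s
Outlet flows (mol/s): A 15.408, O₂ 7.704, B 8.592
Sensible, products 25→98.2 °C: 307.2 kJ/s
Q = ΔH = -2208.5 kJ/s = -2208.5 kW
Heat removed = 7950.7 MJ/h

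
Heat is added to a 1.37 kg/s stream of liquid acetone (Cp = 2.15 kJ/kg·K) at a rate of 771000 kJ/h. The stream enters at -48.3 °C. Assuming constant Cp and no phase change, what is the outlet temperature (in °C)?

T_out = 24.4 °C

Q = 771000 kJ/h = 214.17 kJ/s
ΔT = Q/(ṁ·Cp) = 214.17/(1.37×2.15) = 72.71 K
T_out = -48.3 + 72.71 = 24.41 °C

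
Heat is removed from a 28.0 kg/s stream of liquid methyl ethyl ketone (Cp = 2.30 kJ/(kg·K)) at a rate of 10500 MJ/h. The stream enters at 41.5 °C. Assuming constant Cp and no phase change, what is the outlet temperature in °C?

T_out = -3.79 °C

Q = 10500 MJ/h = 2916.7 kJ/s
ΔT = Q/(ṁ·Cp) = 2916.7/(28.0×2.30) = 45.29 K
T_out = 41.5 − 45.29 = -3.7899 °C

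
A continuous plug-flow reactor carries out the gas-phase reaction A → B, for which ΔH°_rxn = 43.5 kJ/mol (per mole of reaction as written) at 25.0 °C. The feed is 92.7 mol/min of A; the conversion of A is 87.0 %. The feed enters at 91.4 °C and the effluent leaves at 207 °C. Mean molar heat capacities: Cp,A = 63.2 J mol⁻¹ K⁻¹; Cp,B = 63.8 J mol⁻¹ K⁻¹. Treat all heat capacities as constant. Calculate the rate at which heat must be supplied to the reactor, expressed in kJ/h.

Q_in = 252000 kJ/h

Extent of reaction ξ = 0.870 × 92.7 = 80.649 mol/min
Reaction term: ξ·ΔH°_rxn = 80.649 × 43.5 = 3508.2 kJ/min
Sensible, feed 91.4→25 °C: -389.01 kJ/min
Outlet flows (mol/min): A 12.051, B 80.649
Sensible, products 25→207 °C: 1075.1 kJ/min
Q = ΔH = 4194.3 kJ/min = 69.905 kW
Heat supplied = 251660 kJ/h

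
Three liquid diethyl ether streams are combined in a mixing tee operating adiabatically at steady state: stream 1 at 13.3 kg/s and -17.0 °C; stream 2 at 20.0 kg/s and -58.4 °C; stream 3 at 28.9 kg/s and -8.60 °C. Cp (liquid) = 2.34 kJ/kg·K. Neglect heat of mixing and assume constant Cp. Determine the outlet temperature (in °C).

No heat crosses the boundary, so H_out = H_in.
T_out = Σ ṁᵢCp,ᵢTᵢ / Σ ṁᵢCp,ᵢ
      = -3843.8 / 145.55 = -26.409 °C

T_out = -26.4 °C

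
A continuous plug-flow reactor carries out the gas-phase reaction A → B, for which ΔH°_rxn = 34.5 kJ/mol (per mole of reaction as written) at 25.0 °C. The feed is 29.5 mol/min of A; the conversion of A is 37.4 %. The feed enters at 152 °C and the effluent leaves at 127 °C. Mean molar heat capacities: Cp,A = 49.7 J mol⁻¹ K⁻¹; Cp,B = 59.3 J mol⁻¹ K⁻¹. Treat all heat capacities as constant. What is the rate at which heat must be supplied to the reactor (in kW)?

Extent of reaction ξ = 0.374 × 29.5 = 11.033 mol/min
Reaction term: ξ·ΔH°_rxn = 11.033 × 34.5 = 380.64 kJ/min
Sensible, feed 152→25 °C: -186.2 kJ/min
Outlet flows (mol/min): A 18.467, B 11.033
Sensible, products 25→127 °C: 160.35 kJ/min
Q = ΔH = 354.79 kJ/min = 5.9131 kW
Heat supplied = 5.9131 kW

Q_in = 5.91 kW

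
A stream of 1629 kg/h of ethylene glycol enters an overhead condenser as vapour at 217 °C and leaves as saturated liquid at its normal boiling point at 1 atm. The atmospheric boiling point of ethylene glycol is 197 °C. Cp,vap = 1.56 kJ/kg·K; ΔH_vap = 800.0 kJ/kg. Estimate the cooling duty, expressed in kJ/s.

vapour 217→197 °C: -31.2 kJ/kg
condensation at 197 °C: -800 kJ/kg
Δh = -31.2 + -800 = -831.2 kJ/kg
Q = ṁ·Δh = 1629 kg/h × -831.2 kJ/kg = -1.354e+06 kJ/h
|Q| = 376.12 kW

Q_c = 376 kJ/s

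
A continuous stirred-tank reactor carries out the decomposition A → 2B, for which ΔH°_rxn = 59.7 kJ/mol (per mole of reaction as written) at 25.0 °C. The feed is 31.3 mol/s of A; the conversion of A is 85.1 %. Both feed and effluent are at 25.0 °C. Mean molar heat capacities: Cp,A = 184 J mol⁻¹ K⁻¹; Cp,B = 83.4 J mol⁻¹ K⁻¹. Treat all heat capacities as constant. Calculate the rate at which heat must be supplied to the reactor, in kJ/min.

Extent of reaction ξ = 0.851 × 31.3 = 26.636 mol/s
Reaction term: ξ·ΔH°_rxn = 26.636 × 59.7 = 1590.2 kJ/s
Q = ΔH = 1590.2 kJ/s = 1590.2 kW
Heat supplied = 95411 kJ/min

Q_in = 95400 kJ/min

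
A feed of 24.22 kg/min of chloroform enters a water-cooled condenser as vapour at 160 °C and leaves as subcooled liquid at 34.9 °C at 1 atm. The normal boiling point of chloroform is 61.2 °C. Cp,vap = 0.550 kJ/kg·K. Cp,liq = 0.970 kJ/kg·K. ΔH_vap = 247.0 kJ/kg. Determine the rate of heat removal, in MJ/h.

Q_c = 475 MJ/h

vapour 160→61.2 °C: -54.34 kJ/kg
condensation at 61.2 °C: -247 kJ/kg
liquid 61.2→34.9 °C: -25.511 kJ/kg
Δh = -54.34 + -247 + -25.511 = -326.85 kJ/kg
Q = ṁ·Δh = 24.22 kg/min × -326.85 kJ/kg = -7916.3 kJ/min
|Q| = 131.94 kW = 474.98 MJ/h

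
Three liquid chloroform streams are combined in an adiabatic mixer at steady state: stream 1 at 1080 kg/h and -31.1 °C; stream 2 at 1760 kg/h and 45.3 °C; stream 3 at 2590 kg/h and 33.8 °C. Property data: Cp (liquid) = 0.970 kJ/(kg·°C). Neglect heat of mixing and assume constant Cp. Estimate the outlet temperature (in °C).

T_out = 24.6 °C

Adiabatic, steady state ⇒ Σ ṁᵢCp,ᵢ(T_out − Tᵢ) = 0
T_out = Σ ṁᵢCp,ᵢTᵢ / Σ ṁᵢCp,ᵢ
      = 129670 / 5267.1 = 24.619 °C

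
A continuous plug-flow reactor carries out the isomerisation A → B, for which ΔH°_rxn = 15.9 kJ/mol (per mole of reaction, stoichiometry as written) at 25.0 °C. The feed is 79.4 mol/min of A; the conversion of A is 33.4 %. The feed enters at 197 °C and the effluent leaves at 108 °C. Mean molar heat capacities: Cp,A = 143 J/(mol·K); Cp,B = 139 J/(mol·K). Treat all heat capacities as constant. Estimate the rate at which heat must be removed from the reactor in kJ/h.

Extent of reaction ξ = 0.334 × 79.4 = 26.52 mol/min
Reaction term: ξ·ΔH°_rxn = 26.52 × 15.9 = 421.66 kJ/min
Sensible, feed 197→25 °C: -1952.9 kJ/min
Outlet flows (mol/min): A 52.88, B 26.52
Sensible, products 25→108 °C: 933.59 kJ/min
Q = ΔH = -597.67 kJ/min = -9.9611 kW
Heat removed = 35860 kJ/h

Q_out = 35900 kJ/h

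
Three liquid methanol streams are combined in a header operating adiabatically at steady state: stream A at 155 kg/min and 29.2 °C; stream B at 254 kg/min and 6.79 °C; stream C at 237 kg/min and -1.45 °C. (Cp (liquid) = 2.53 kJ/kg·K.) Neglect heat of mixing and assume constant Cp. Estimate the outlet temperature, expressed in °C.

T_out = 9.14 °C

Adiabatic, steady state ⇒ Σ ṁᵢCp,ᵢ(T_out − Tᵢ) = 0
Σ ṁᵢCp,ᵢTᵢ = 155×2.53×29.2 + 254×2.53×6.79 + 237×2.53×-1.45 = 14945
Σ ṁᵢCp,ᵢ = 155×2.53 + 254×2.53 + 237×2.53 = 1634.4
T_out = 14945 / 1634.4 = 9.144 °C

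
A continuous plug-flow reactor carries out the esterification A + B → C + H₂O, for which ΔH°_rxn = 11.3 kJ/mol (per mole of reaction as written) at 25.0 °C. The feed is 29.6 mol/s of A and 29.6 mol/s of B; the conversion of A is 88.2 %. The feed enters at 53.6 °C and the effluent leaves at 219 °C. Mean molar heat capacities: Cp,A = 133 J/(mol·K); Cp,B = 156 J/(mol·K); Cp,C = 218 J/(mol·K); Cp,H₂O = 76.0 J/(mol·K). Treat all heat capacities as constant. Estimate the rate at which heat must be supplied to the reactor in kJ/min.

Extent of reaction ξ = 0.882 × 29.6 = 26.107 mol/s
Reaction term: ξ·ΔH°_rxn = 26.107 × 11.3 = 295.01 kJ/s
Sensible, feed 53.6→25 °C: -244.66 kJ/s
Outlet flows (mol/s): A 3.4928, B 3.4928, C 26.107, H₂O 26.107
Sensible, products 25→219 °C: 1684.9 kJ/s
Q = ΔH = 1735.2 kJ/s = 1735.2 kW
Heat supplied = 104110 kJ/min

Q_in = 104000 kJ/min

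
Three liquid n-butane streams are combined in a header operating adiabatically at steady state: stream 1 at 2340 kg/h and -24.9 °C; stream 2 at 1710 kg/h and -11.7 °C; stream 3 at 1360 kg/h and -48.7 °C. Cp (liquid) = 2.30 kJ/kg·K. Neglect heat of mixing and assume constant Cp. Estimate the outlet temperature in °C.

T_out = -26.7 °C

Energy balance with Q = 0: Σ ṁᵢCp,ᵢ(T_out − Tᵢ) = 0
T_out = Σ ṁᵢCp,ᵢTᵢ / Σ ṁᵢCp,ᵢ
      = -332360 / 12443 = -26.711 °C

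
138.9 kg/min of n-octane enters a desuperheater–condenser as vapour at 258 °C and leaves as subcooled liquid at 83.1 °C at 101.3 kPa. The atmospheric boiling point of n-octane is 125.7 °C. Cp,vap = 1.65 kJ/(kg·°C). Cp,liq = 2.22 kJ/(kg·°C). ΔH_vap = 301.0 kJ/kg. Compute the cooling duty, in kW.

Q_c = 1420 kW

vapour 258→125.7 °C: -218.3 kJ/kg
condensation at 125.7 °C: -301 kJ/kg
liquid 125.7→83.1 °C: -94.572 kJ/kg
Δh = -218.3 + -301 + -94.572 = -613.87 kJ/kg
Q = ṁ·Δh = 138.9 kg/min × -613.87 kJ/kg = -85266 kJ/min
|Q| = 1421.1 kW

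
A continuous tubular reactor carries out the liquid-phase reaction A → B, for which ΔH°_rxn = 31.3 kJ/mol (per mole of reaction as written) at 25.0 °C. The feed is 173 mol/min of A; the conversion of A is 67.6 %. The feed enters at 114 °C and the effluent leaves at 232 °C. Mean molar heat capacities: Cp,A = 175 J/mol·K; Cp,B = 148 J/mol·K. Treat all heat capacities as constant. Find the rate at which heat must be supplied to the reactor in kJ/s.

Q_in = 110 kJ/s

Extent of reaction ξ = 0.676 × 173 = 116.95 mol/min
Reaction term: ξ·ΔH°_rxn = 116.95 × 31.3 = 3660.5 kJ/min
Sensible, feed 114→25 °C: -2694.5 kJ/min
Outlet flows (mol/min): A 56.052, B 116.95
Sensible, products 25→232 °C: 5613.3 kJ/min
Q = ΔH = 6579.3 kJ/min = 109.66 kW
Heat supplied = 109.66 kJ/s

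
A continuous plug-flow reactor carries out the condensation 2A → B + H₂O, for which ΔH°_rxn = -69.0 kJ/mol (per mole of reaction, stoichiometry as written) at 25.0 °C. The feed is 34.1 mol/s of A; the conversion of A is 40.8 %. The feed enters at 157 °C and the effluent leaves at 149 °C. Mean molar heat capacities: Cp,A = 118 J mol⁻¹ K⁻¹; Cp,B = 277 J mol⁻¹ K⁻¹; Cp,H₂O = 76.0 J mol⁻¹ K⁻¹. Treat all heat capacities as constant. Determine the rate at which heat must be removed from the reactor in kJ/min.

Extent of reaction ξ = 0.408 × 34.1 / 2 = 6.9564 mol/s
Reaction term: ξ·ΔH°_rxn = 6.9564 × -69.0 = -479.99 kJ/s
Sensible, feed 157→25 °C: -531.14 kJ/s
Outlet flows (mol/s): A 20.187, B 6.9564, H₂O 6.9564
Sensible, products 25→149 °C: 599.87 kJ/s
Q = ΔH = -411.26 kJ/s = -411.26 kW
Heat removed = 24676 kJ/min

Q_out = 24700 kJ/min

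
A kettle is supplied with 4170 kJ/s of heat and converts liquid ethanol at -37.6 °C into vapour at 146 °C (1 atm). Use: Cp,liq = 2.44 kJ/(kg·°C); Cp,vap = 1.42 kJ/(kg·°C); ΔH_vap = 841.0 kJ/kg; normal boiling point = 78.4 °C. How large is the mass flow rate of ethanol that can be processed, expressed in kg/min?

Δh = 2.44×(78.4−-37.6) + 841.0 + 1.42×(146−78.4) = 1220 kJ/kg
Q = 4170 kJ/s = 4170 kJ/s = 250200 kJ/min
ṁ = Q/Δh = 250200 / 1220 = 205.08 kg/min

ṁ = 205 kg/min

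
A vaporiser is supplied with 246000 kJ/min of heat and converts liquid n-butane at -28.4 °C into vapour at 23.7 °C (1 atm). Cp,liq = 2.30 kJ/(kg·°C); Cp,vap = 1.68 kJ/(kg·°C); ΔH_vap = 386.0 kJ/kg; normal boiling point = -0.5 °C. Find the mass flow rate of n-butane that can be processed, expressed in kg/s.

ṁ = 8.35 kg/s

Δh = 2.30×(-0.5−-28.4) + 386.0 + 1.68×(23.7−-0.5) = 490.83 kJ/kg
Q = 246000 kJ/min = 4100 kJ/s = 4100 kJ/s
ṁ = Q/Δh = 4100 / 490.83 = 8.3533 kg/s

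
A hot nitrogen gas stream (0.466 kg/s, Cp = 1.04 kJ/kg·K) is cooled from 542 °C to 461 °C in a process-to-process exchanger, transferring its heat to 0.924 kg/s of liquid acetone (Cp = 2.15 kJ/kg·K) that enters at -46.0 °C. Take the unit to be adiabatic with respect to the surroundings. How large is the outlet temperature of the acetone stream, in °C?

Heat released by hot stream: Q = 0.466 × 1.04 × (542 − 461) = 39.256 kJ/s
Energy balance on cold side (adiabatic exchanger): Q = ṁ_c·Cp_c·(T_c,out − T_c,in)
T_c,out = -46.0 + 39.256/(0.924 × 2.15) = -26.24 °C

T_c,out = -26.2 °C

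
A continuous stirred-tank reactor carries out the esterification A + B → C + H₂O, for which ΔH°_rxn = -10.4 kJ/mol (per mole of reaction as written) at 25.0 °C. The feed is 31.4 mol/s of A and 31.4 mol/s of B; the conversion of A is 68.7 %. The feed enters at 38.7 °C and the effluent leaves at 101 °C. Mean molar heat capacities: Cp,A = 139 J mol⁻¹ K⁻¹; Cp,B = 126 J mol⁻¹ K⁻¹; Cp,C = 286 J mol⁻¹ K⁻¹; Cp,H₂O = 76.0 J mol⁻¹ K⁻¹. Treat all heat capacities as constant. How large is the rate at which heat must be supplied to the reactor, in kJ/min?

Extent of reaction ξ = 0.687 × 31.4 = 21.572 mol/s
Reaction term: ξ·ΔH°_rxn = 21.572 × -10.4 = -224.35 kJ/s
Sensible, feed 38.7→25 °C: -114 kJ/s
Outlet flows (mol/s): A 9.8282, B 9.8282, C 21.572, H₂O 21.572
Sensible, products 25→101 °C: 791.42 kJ/s
Q = ΔH = 453.08 kJ/s = 453.08 kW
Heat supplied = 27185 kJ/min

Q_in = 27200 kJ/min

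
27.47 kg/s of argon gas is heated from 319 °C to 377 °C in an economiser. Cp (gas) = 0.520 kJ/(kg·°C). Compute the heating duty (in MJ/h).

Q = 2980 MJ/h

Q = ṁ·Cp·ΔT = 27.47 × 0.520 × (377 − 319) = 828.5 kJ/s
Heating duty = 2982.6 MJ/h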